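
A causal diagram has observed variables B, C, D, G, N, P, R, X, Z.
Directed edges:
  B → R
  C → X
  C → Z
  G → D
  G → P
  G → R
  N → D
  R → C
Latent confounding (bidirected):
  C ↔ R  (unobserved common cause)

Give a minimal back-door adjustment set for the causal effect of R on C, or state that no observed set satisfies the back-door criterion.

desc(R)\{R}={C,X,Z}; candidates ⊆ {B,D,G,N,P}.
R↔C: latent back-door arc(s) into R.
size 0: {}; under {} R still reaches {B,C,D,G,P,X,Z} ∋ C.
size 1: {B}, {D}, {G} …(+2); under {B} R still reaches {C,D,G,P,X,Z} ∋ C.
size 2: {B,D}, {B,G}, {B,N} …(+7); under {B,D} R still reaches {C,G,N,P,X,Z} ∋ C.
R↔C cannot be blocked by any observed set — no back-door set.

R→C: no observed back-door set.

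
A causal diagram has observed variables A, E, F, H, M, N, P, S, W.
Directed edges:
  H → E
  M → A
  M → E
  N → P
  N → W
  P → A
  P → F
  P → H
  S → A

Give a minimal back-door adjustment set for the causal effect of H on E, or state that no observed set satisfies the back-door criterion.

desc(H)\{H}={E}; candidates ⊆ {A,F,M,N,P,S,W}.
∅: H⊥E given ∅ in G with H→· removed — back-door holds.

H→E: minimal back-door set ∅.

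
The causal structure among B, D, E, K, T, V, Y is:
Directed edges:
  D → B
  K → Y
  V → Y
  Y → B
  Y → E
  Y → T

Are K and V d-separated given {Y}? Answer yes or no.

No — K and V are d-connected given {Y}.

Bayes-Ball from K | {Y} reaches {V}.
V ∈ reach(K|{Y}) ⇒ K ⊥̸ V | {Y}.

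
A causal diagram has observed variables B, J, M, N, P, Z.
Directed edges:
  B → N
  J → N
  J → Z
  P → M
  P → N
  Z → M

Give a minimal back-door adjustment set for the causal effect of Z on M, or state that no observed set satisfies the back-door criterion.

Z→M: minimal back-door set ∅.

desc(Z)\{Z}={M}; candidates ⊆ {B,J,N,P}.
∅: Z⊥M given ∅ in G with Z→· removed — back-door holds.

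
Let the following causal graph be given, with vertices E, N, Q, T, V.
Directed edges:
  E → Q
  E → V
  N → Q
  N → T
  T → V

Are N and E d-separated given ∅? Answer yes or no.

Bayes-Ball from N | ∅ reaches {Q,T,V}.
E ∉ reach(N|∅) ⇒ N ⊥ E | ∅.

Yes — N ⊥ E | ∅.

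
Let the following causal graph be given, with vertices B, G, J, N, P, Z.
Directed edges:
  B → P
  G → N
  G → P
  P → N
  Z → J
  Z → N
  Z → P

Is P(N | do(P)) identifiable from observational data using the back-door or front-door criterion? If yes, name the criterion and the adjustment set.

P(N|do(P)): backdoor, adjust for {G, Z}.

desc(P)\{P}={N}; candidates ⊆ {B,G,J,Z}.
size 0: {}; under {} P still reaches {B,G,J,N,Z} ∋ N.
size 1: {B}, {G}, {J} …(+1); under {B} P still reaches {G,J,N,Z} ∋ N.
{G,Z}: P⊥N given {G,Z} in G with P→· removed — back-door holds.
P(N|do(P)) = Σ_{G,Z} P(N|P,G,Z)·P(G,Z).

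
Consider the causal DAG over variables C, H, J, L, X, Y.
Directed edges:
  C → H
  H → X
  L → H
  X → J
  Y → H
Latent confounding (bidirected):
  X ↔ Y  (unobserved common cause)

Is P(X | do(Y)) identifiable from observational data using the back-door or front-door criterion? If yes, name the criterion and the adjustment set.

P(X|do(Y)): frontdoor, adjust for {H}.

desc(Y)\{Y}={H,J,X}; candidates ⊆ {C,L}.
Y↔X: latent back-door arc(s) into Y.
size 0: {}; under {} Y still reaches {J,X} ∋ X.
size 1: {C}, {L}; under {C} Y still reaches {J,X} ∋ X.
size 2: {C,L}; under {C,L} Y still reaches {J,X} ∋ X.
Y↔X cannot be blocked by any observed set — no back-door set.
{H}: (i) intercepts every directed Y→X path; (ii) no back-door Y→{H}; (iii) {Y} blocks every back-door {H}→X. Front-door holds.
P(X|do(Y)) = Σ_{H} P(H|Y) Σ_{Y'} P(X|H,Y')P(Y').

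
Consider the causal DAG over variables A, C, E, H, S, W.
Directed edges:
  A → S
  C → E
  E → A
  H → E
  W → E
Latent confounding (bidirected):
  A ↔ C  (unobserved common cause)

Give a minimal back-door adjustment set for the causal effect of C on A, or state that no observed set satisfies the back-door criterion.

C→A: no observed back-door set.

desc(C)\{C}={A,E,S}; candidates ⊆ {H,W}.
C↔A: latent back-door arc(s) into C.
size 0: {}; under {} C still reaches {A,S} ∋ A.
size 1: {H}, {W}; under {H} C still reaches {A,S} ∋ A.
size 2: {H,W}; under {H,W} C still reaches {A,S} ∋ A.
C↔A cannot be blocked by any observed set — no back-door set.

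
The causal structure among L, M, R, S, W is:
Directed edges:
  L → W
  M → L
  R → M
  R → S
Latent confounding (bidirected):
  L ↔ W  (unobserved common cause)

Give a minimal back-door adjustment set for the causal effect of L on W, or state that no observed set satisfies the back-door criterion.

desc(L)\{L}={W}; candidates ⊆ {M,R,S}.
L↔W: latent back-door arc(s) into L.
size 0: {}; under {} L still reaches {M,R,S,W} ∋ W.
size 1: {M}, {R}, {S}; under {M} L still reaches {W} ∋ W.
size 2: {M,R}, {M,S}, {R,S}; under {M,R} L still reaches {W} ∋ W.
L↔W cannot be blocked by any observed set — no back-door set.

L→W: no observed back-door set.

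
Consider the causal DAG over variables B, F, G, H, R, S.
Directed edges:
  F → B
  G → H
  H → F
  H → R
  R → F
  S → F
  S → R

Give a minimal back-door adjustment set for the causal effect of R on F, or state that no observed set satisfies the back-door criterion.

desc(R)\{R}={B,F}; candidates ⊆ {G,H,S}.
size 0: {}; under {} R still reaches {B,F,G,H,S} ∋ F.
size 1: {G}, {H}, {S}; under {G} R still reaches {B,F,H,S} ∋ F.
{H,S}: R⊥F given {H,S} in G with R→· removed — back-door holds.

R→F: minimal back-door set {H, S}.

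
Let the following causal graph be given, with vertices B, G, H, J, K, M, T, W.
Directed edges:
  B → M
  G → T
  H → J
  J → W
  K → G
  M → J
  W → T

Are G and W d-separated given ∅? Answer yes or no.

Yes — G ⊥ W | ∅.

Bayes-Ball from G | ∅ reaches {K,T}.
W ∉ reach(G|∅) ⇒ G ⊥ W | ∅.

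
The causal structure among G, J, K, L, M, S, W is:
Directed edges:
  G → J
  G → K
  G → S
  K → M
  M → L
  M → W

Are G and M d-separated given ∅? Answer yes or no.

Bayes-Ball from G | ∅ reaches {J,K,L,M,S,W}.
M ∈ reach(G|∅) ⇒ G ⊥̸ M | ∅.

No — G and M are d-connected given ∅.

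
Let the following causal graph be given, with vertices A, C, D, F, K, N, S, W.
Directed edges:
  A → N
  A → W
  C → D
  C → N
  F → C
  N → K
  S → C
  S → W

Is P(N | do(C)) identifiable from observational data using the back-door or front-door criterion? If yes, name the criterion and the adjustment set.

P(N|do(C)): backdoor, adjust for ∅.

desc(C)\{C}={D,K,N}; candidates ⊆ {A,F,S,W}.
∅: C⊥N given ∅ in G with C→· removed — back-door holds.
P(N|do(C)) = P(N|C) — no adjustment needed.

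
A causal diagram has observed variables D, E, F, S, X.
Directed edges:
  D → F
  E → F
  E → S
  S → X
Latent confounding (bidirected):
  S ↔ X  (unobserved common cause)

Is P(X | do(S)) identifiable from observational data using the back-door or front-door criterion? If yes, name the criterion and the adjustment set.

desc(S)\{S}={X}; candidates ⊆ {D,E,F}.
S↔X: latent back-door arc(s) into S.
size 0: {}; under {} S still reaches {E,F,X} ∋ X.
size 1: {D}, {E}, {F}; under {D} S still reaches {E,F,X} ∋ X.
size 2: {D,E}, {D,F}, {E,F}; under {D,E} S still reaches {X} ∋ X.
S↔X cannot be blocked by any observed set — no back-door set.
No mediator lies on a directed S→…→X path.
Neither criterion identifies P(X|do(S)) in this graph.

P(X|do(S)): not identifiable (no BD/FD set).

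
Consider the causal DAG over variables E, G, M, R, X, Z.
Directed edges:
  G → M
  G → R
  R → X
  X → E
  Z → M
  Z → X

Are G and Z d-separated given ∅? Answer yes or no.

Yes — G ⊥ Z | ∅.

Bayes-Ball from G | ∅ reaches {E,M,R,X}.
Z ∉ reach(G|∅) ⇒ G ⊥ Z | ∅.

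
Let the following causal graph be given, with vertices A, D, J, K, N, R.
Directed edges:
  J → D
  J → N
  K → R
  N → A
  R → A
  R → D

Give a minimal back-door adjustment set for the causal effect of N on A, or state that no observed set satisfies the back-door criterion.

N→A: minimal back-door set ∅.

desc(N)\{N}={A}; candidates ⊆ {D,J,K,R}.
∅: N⊥A given ∅ in G with N→· removed — back-door holds.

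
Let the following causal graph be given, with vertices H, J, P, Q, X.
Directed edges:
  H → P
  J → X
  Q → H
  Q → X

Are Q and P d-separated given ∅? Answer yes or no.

No — Q and P are d-connected given ∅.

Bayes-Ball from Q | ∅ reaches {H,P,X}.
P ∈ reach(Q|∅) ⇒ Q ⊥̸ P | ∅.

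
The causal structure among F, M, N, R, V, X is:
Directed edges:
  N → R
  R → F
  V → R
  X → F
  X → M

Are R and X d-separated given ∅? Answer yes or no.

Bayes-Ball from R | ∅ reaches {F,N,V}.
X ∉ reach(R|∅) ⇒ R ⊥ X | ∅.

Yes — R ⊥ X | ∅.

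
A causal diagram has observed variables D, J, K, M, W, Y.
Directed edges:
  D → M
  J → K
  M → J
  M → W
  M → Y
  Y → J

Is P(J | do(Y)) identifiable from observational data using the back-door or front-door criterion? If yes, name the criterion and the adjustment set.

P(J|do(Y)): backdoor, adjust for {M}.

desc(Y)\{Y}={J,K}; candidates ⊆ {D,M,W}.
size 0: {}; under {} Y still reaches {D,J,K,M,W} ∋ J.
{M}: Y⊥J given {M} in G with Y→· removed — back-door holds.
P(J|do(Y)) = Σ_{M} P(J|Y,M)·P(M).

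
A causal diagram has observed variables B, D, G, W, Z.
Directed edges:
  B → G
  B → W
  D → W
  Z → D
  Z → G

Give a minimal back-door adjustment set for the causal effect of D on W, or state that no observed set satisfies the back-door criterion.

D→W: minimal back-door set ∅.

desc(D)\{D}={W}; candidates ⊆ {B,G,Z}.
∅: D⊥W given ∅ in G with D→· removed — back-door holds.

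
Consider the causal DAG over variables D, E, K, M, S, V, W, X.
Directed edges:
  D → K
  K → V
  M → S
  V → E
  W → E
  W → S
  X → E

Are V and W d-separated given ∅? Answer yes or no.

Yes — V ⊥ W | ∅.

Bayes-Ball from V | ∅ reaches {D,E,K}.
W ∉ reach(V|∅) ⇒ V ⊥ W | ∅.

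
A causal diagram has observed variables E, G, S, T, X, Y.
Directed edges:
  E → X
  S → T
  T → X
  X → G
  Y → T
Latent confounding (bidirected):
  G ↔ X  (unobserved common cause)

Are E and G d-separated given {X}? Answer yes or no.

Bayes-Ball from E | {X} reaches {G,S,T,Y}.
G ∈ reach(E|{X}) ⇒ E ⊥̸ G | {X}.

No — E and G are d-connected given {X}.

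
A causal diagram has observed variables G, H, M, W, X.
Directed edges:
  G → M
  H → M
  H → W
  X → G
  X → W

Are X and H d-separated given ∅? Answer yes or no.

Yes — X ⊥ H | ∅.

Bayes-Ball from X | ∅ reaches {G,M,W}.
H ∉ reach(X|∅) ⇒ X ⊥ H | ∅.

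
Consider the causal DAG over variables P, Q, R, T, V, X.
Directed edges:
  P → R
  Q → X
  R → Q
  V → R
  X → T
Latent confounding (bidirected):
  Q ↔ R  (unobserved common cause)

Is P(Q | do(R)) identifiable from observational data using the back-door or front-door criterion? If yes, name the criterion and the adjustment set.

desc(R)\{R}={Q,T,X}; candidates ⊆ {P,V}.
R↔Q: latent back-door arc(s) into R.
size 0: {}; under {} R still reaches {P,Q,T,V,X} ∋ Q.
size 1: {P}, {V}; under {P} R still reaches {Q,T,V,X} ∋ Q.
size 2: {P,V}; under {P,V} R still reaches {Q,T,X} ∋ Q.
R↔Q cannot be blocked by any observed set — no back-door set.
No mediator lies on a directed R→…→Q path.
Neither criterion identifies P(Q|do(R)) in this graph.

P(Q|do(R)): not identifiable (no BD/FD set).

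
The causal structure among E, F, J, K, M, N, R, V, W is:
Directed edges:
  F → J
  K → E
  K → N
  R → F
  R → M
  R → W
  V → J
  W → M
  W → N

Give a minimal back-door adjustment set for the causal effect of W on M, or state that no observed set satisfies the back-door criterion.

desc(W)\{W}={M,N}; candidates ⊆ {E,F,J,K,R,V}.
size 0: {}; under {} W still reaches {F,J,M,R} ∋ M.
{R}: W⊥M given {R} in G with W→· removed — back-door holds.

W→M: minimal back-door set {R}.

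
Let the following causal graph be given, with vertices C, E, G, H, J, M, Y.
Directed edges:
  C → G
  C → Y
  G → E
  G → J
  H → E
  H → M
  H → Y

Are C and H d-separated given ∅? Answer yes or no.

Bayes-Ball from C | ∅ reaches {E,G,J,Y}.
H ∉ reach(C|∅) ⇒ C ⊥ H | ∅.

Yes — C ⊥ H | ∅.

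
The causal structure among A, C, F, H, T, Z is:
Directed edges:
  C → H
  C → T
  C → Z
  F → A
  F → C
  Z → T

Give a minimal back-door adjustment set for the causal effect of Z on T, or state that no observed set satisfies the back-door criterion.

Z→T: minimal back-door set {C}.

desc(Z)\{Z}={T}; candidates ⊆ {A,C,F,H}.
size 0: {}; under {} Z still reaches {A,C,F,H,T} ∋ T.
{C}: Z⊥T given {C} in G with Z→· removed — back-door holds.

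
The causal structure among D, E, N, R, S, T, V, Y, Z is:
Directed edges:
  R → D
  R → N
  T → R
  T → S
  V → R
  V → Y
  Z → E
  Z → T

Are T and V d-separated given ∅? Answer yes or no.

Bayes-Ball from T | ∅ reaches {D,E,N,R,S,Z}.
V ∉ reach(T|∅) ⇒ T ⊥ V | ∅.

Yes — T ⊥ V | ∅.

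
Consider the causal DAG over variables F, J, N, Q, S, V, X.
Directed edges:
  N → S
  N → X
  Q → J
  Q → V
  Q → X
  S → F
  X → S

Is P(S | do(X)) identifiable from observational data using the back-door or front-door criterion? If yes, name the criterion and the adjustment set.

P(S|do(X)): backdoor, adjust for {N}.

desc(X)\{X}={F,S}; candidates ⊆ {J,N,Q,V}.
size 0: {}; under {} X still reaches {F,J,N,Q,S,V} ∋ S.
{N}: X⊥S given {N} in G with X→· removed — back-door holds.
P(S|do(X)) = Σ_{N} P(S|X,N)·P(N).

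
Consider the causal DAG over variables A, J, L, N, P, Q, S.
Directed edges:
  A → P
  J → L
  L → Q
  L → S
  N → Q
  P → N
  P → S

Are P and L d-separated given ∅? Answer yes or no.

Bayes-Ball from P | ∅ reaches {A,N,Q,S}.
L ∉ reach(P|∅) ⇒ P ⊥ L | ∅.

Yes — P ⊥ L | ∅.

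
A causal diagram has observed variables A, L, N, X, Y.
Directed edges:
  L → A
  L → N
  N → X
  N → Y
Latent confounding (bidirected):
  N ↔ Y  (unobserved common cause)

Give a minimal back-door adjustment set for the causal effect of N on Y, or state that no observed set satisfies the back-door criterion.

desc(N)\{N}={X,Y}; candidates ⊆ {A,L}.
N↔Y: latent back-door arc(s) into N.
size 0: {}; under {} N still reaches {A,L,Y} ∋ Y.
size 1: {A}, {L}; under {A} N still reaches {L,Y} ∋ Y.
size 2: {A,L}; under {A,L} N still reaches {Y} ∋ Y.
N↔Y cannot be blocked by any observed set — no back-door set.

N→Y: no observed back-door set.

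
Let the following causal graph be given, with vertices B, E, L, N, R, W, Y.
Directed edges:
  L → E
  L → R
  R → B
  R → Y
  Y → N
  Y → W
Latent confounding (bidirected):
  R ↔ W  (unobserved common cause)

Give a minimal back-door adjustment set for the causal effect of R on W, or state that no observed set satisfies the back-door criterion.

desc(R)\{R}={B,N,W,Y}; candidates ⊆ {E,L}.
R↔W: latent back-door arc(s) into R.
size 0: {}; under {} R still reaches {E,L,W} ∋ W.
size 1: {E}, {L}; under {E} R still reaches {L,W} ∋ W.
size 2: {E,L}; under {E,L} R still reaches {W} ∋ W.
R↔W cannot be blocked by any observed set — no back-door set.

R→W: no observed back-door set.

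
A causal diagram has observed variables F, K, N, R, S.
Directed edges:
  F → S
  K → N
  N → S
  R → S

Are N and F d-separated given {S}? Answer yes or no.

No — N and F are d-connected given {S}.

Bayes-Ball from N | {S} reaches {F,K,R}.
F ∈ reach(N|{S}) ⇒ N ⊥̸ F | {S}.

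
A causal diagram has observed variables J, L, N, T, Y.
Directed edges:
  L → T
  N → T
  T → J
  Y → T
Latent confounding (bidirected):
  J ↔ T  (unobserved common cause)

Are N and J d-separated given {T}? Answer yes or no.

No — N and J are d-connected given {T}.

Bayes-Ball from N | {T} reaches {J,L,Y}.
J ∈ reach(N|{T}) ⇒ N ⊥̸ J | {T}.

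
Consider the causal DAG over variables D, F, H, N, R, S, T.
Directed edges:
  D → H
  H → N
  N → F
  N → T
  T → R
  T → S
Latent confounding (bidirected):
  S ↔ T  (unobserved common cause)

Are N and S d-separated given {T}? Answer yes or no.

No — N and S are d-connected given {T}.

Bayes-Ball from N | {T} reaches {D,F,H,S}.
S ∈ reach(N|{T}) ⇒ N ⊥̸ S | {T}.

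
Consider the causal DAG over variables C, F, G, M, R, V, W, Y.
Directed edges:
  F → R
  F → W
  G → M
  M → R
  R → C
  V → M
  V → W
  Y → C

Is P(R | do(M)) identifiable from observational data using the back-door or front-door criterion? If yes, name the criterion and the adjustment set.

desc(M)\{M}={C,R}; candidates ⊆ {F,G,V,W,Y}.
∅: M⊥R given ∅ in G with M→· removed — back-door holds.
P(R|do(M)) = P(R|M) — no adjustment needed.

P(R|do(M)): backdoor, adjust for ∅.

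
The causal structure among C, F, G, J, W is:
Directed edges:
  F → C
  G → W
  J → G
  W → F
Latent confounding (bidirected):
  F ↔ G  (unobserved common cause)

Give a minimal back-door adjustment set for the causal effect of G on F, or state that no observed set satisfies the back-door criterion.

G→F: no observed back-door set.

desc(G)\{G}={C,F,W}; candidates ⊆ {J}.
G↔F: latent back-door arc(s) into G.
size 0: {}; under {} G still reaches {C,F,J} ∋ F.
size 1: {J}; under {J} G still reaches {C,F} ∋ F.
G↔F cannot be blocked by any observed set — no back-door set.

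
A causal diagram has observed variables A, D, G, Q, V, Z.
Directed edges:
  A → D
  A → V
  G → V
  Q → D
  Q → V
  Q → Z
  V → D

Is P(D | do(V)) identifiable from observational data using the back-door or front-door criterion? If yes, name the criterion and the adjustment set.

desc(V)\{V}={D}; candidates ⊆ {A,G,Q,Z}.
size 0: {}; under {} V still reaches {A,D,G,Q,Z} ∋ D.
size 1: {A}, {G}, {Q} …(+1); under {A} V still reaches {D,G,Q,Z} ∋ D.
{A,Q}: V⊥D given {A,Q} in G with V→· removed — back-door holds.
P(D|do(V)) = Σ_{A,Q} P(D|V,A,Q)·P(A,Q).

P(D|do(V)): backdoor, adjust for {A, Q}.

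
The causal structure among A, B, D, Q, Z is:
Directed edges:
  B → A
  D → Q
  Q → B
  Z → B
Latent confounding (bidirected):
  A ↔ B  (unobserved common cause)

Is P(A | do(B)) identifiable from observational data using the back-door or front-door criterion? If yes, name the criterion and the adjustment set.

P(A|do(B)): not identifiable (no BD/FD set).

desc(B)\{B}={A}; candidates ⊆ {D,Q,Z}.
B↔A: latent back-door arc(s) into B.
size 0: {}; under {} B still reaches {A,D,Q,Z} ∋ A.
size 1: {D}, {Q}, {Z}; under {D} B still reaches {A,Q,Z} ∋ A.
size 2: {D,Q}, {D,Z}, {Q,Z}; under {D,Q} B still reaches {A,Z} ∋ A.
B↔A cannot be blocked by any observed set — no back-door set.
No mediator lies on a directed B→…→A path.
Neither criterion identifies P(A|do(B)) in this graph.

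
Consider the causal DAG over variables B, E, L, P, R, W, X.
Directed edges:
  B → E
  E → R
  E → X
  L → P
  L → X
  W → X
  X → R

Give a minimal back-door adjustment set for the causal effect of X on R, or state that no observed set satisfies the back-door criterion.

desc(X)\{X}={R}; candidates ⊆ {B,E,L,P,W}.
size 0: {}; under {} X still reaches {B,E,L,P,R,W} ∋ R.
{E}: X⊥R given {E} in G with X→· removed — back-door holds.

X→R: minimal back-door set {E}.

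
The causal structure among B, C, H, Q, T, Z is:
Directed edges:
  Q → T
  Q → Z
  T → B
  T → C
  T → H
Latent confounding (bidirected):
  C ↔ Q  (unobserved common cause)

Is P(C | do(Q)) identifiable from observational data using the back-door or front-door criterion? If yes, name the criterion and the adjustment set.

desc(Q)\{Q}={B,C,H,T,Z}; candidates ⊆ {—}.
Q↔C: latent back-door arc(s) into Q.
size 0: {}; under {} Q still reaches {C} ∋ C.
Q↔C cannot be blocked by any observed set — no back-door set.
{T}: (i) intercepts every directed Q→C path; (ii) no back-door Q→{T}; (iii) {Q} blocks every back-door {T}→C. Front-door holds.
P(C|do(Q)) = Σ_{T} P(T|Q) Σ_{Q'} P(C|T,Q')P(Q').

P(C|do(Q)): frontdoor, adjust for {T}.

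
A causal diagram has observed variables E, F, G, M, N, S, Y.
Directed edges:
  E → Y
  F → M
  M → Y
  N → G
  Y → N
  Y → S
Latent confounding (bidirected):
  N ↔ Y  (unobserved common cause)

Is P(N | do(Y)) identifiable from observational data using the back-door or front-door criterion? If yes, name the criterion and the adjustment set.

desc(Y)\{Y}={G,N,S}; candidates ⊆ {E,F,M}.
Y↔N: latent back-door arc(s) into Y.
size 0: {}; under {} Y still reaches {E,F,G,M,N} ∋ N.
size 1: {E}, {F}, {M}; under {E} Y still reaches {F,G,M,N} ∋ N.
size 2: {E,F}, {E,M}, {F,M}; under {E,F} Y still reaches {G,M,N} ∋ N.
Y↔N cannot be blocked by any observed set — no back-door set.
No mediator lies on a directed Y→…→N path.
Neither criterion identifies P(N|do(Y)) in this graph.

P(N|do(Y)): not identifiable (no BD/FD set).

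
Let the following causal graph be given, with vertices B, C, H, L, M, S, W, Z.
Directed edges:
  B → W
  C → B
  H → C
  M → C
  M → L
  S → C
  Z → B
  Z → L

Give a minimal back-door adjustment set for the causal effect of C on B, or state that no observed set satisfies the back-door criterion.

C→B: minimal back-door set ∅.

desc(C)\{C}={B,W}; candidates ⊆ {H,L,M,S,Z}.
∅: C⊥B given ∅ in G with C→· removed — back-door holds.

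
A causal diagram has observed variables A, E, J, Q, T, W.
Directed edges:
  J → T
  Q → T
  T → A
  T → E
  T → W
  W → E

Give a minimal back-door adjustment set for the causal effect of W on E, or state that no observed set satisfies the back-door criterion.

desc(W)\{W}={E}; candidates ⊆ {A,J,Q,T}.
size 0: {}; under {} W still reaches {A,E,J,Q,T} ∋ E.
{T}: W⊥E given {T} in G with W→· removed — back-door holds.

W→E: minimal back-door set {T}.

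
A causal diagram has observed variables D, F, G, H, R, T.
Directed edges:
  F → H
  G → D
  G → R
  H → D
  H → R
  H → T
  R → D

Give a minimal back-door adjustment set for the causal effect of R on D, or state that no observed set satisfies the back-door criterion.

R→D: minimal back-door set {G, H}.

desc(R)\{R}={D}; candidates ⊆ {F,G,H,T}.
size 0: {}; under {} R still reaches {D,F,G,H,T} ∋ D.
size 1: {F}, {G}, {H} …(+1); under {F} R still reaches {D,G,H,T} ∋ D.
{G,H}: R⊥D given {G,H} in G with R→· removed — back-door holds.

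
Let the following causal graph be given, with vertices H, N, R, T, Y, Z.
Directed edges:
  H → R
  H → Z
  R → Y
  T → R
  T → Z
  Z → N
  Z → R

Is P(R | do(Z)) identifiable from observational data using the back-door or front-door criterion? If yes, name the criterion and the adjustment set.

P(R|do(Z)): backdoor, adjust for {H, T}.

desc(Z)\{Z}={N,R,Y}; candidates ⊆ {H,T}.
size 0: {}; under {} Z still reaches {H,R,T,Y} ∋ R.
size 1: {H}, {T}; under {H} Z still reaches {R,T,Y} ∋ R.
{H,T}: Z⊥R given {H,T} in G with Z→· removed — back-door holds.
P(R|do(Z)) = Σ_{H,T} P(R|Z,H,T)·P(H,T).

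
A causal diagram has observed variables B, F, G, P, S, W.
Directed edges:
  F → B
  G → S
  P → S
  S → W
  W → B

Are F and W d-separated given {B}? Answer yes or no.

No — F and W are d-connected given {B}.

Bayes-Ball from F | {B} reaches {G,P,S,W}.
W ∈ reach(F|{B}) ⇒ F ⊥̸ W | {B}.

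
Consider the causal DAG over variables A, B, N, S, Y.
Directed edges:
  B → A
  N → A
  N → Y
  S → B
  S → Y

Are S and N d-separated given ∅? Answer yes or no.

Bayes-Ball from S | ∅ reaches {A,B,Y}.
N ∉ reach(S|∅) ⇒ S ⊥ N | ∅.

Yes — S ⊥ N | ∅.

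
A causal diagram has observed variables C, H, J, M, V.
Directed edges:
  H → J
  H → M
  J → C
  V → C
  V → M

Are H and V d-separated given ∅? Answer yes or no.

Yes — H ⊥ V | ∅.

Bayes-Ball from H | ∅ reaches {C,J,M}.
V ∉ reach(H|∅) ⇒ H ⊥ V | ∅.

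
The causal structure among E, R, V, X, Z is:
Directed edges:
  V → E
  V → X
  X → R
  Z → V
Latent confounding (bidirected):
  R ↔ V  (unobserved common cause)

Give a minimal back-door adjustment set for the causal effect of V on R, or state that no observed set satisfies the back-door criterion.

desc(V)\{V}={E,R,X}; candidates ⊆ {Z}.
V↔R: latent back-door arc(s) into V.
size 0: {}; under {} V still reaches {R,Z} ∋ R.
size 1: {Z}; under {Z} V still reaches {R} ∋ R.
V↔R cannot be blocked by any observed set — no back-door set.

V→R: no observed back-door set.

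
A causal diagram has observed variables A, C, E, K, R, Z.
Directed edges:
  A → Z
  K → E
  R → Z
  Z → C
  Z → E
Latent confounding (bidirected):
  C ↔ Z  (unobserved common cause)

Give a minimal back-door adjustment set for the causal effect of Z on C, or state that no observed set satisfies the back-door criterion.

desc(Z)\{Z}={C,E}; candidates ⊆ {A,K,R}.
Z↔C: latent back-door arc(s) into Z.
size 0: {}; under {} Z still reaches {A,C,R} ∋ C.
size 1: {A}, {K}, {R}; under {A} Z still reaches {C,R} ∋ C.
size 2: {A,K}, {A,R}, {K,R}; under {A,K} Z still reaches {C,R} ∋ C.
Z↔C cannot be blocked by any observed set — no back-door set.

Z→C: no observed back-door set.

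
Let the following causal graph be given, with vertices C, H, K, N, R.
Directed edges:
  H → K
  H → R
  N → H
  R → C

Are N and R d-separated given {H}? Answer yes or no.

Yes — N ⊥ R | {H}.

Bayes-Ball from N | {H} reaches ∅.
R ∉ reach(N|{H}) ⇒ N ⊥ R | {H}.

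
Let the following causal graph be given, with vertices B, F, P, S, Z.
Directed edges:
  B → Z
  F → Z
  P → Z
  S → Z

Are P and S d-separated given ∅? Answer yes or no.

Bayes-Ball from P | ∅ reaches {Z}.
S ∉ reach(P|∅) ⇒ P ⊥ S | ∅.

Yes — P ⊥ S | ∅.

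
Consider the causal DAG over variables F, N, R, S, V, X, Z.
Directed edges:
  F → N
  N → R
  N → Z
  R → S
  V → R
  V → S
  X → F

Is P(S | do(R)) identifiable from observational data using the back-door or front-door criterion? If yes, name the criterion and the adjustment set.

desc(R)\{R}={S}; candidates ⊆ {F,N,V,X,Z}.
size 0: {}; under {} R still reaches {F,N,S,V,X,Z} ∋ S.
{V}: R⊥S given {V} in G with R→· removed — back-door holds.
P(S|do(R)) = Σ_{V} P(S|R,V)·P(V).

P(S|do(R)): backdoor, adjust for {V}.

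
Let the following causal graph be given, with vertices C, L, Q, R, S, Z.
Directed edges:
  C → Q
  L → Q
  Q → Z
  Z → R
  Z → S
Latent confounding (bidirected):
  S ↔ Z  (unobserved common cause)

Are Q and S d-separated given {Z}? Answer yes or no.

Bayes-Ball from Q | {Z} reaches {C,L,S}.
S ∈ reach(Q|{Z}) ⇒ Q ⊥̸ S | {Z}.

No — Q and S are d-connected given {Z}.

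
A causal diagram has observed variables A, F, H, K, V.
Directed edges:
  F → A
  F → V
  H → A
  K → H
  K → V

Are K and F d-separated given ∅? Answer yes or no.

Yes — K ⊥ F | ∅.

Bayes-Ball from K | ∅ reaches {A,H,V}.
F ∉ reach(K|∅) ⇒ K ⊥ F | ∅.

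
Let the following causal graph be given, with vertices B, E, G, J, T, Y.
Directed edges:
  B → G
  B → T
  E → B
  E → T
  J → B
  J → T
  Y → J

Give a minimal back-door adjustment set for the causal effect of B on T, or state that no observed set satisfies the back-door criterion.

desc(B)\{B}={G,T}; candidates ⊆ {E,J,Y}.
size 0: {}; under {} B still reaches {E,J,T,Y} ∋ T.
size 1: {E}, {J}, {Y}; under {E} B still reaches {J,T,Y} ∋ T.
{E,J}: B⊥T given {E,J} in G with B→· removed — back-door holds.

B→T: minimal back-door set {E, J}.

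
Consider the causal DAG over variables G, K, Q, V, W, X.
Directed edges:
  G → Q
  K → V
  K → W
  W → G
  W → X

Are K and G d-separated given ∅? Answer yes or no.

Bayes-Ball from K | ∅ reaches {G,Q,V,W,X}.
G ∈ reach(K|∅) ⇒ K ⊥̸ G | ∅.

No — K and G are d-connected given ∅.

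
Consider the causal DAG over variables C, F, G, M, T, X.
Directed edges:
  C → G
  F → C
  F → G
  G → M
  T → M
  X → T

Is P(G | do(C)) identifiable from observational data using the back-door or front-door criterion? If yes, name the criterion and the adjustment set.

desc(C)\{C}={G,M}; candidates ⊆ {F,T,X}.
size 0: {}; under {} C still reaches {F,G,M} ∋ G.
{F}: C⊥G given {F} in G with C→· removed — back-door holds.
P(G|do(C)) = Σ_{F} P(G|C,F)·P(F).

P(G|do(C)): backdoor, adjust for {F}.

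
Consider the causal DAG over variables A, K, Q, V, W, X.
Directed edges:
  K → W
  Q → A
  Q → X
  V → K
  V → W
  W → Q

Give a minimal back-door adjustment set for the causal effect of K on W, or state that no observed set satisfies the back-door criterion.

K→W: minimal back-door set {V}.

desc(K)\{K}={A,Q,W,X}; candidates ⊆ {V}.
size 0: {}; under {} K still reaches {A,Q,V,W,X} ∋ W.
{V}: K⊥W given {V} in G with K→· removed — back-door holds.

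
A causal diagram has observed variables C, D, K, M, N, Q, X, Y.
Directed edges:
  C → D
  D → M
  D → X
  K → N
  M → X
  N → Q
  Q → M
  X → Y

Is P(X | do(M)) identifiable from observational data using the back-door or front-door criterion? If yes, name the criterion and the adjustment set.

desc(M)\{M}={X,Y}; candidates ⊆ {C,D,K,N,Q}.
size 0: {}; under {} M still reaches {C,D,K,N,Q,X,Y} ∋ X.
{D}: M⊥X given {D} in G with M→· removed — back-door holds.
P(X|do(M)) = Σ_{D} P(X|M,D)·P(D).

P(X|do(M)): backdoor, adjust for {D}.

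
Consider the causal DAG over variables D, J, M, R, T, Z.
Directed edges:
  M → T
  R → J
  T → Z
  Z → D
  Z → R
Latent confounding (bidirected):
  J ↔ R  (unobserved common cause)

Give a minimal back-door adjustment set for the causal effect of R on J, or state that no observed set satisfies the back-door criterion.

desc(R)\{R}={J}; candidates ⊆ {D,M,T,Z}.
R↔J: latent back-door arc(s) into R.
size 0: {}; under {} R still reaches {D,J,M,T,Z} ∋ J.
size 1: {D}, {M}, {T} …(+1); under {D} R still reaches {J,M,T,Z} ∋ J.
size 2: {D,M}, {D,T}, {D,Z} …(+3); under {D,M} R still reaches {J,T,Z} ∋ J.
R↔J cannot be blocked by any observed set — no back-door set.

R→J: no observed back-door set.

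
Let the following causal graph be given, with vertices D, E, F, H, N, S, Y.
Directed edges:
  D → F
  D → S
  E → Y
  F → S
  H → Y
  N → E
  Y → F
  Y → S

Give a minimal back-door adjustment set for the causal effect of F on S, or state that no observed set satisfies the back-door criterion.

F→S: minimal back-door set {D, Y}.

desc(F)\{F}={S}; candidates ⊆ {D,E,H,N,Y}.
size 0: {}; under {} F still reaches {D,E,H,N,S,Y} ∋ S.
size 1: {D}, {E}, {H} …(+2); under {D} F still reaches {E,H,N,S,Y} ∋ S.
{D,Y}: F⊥S given {D,Y} in G with F→· removed — back-door holds.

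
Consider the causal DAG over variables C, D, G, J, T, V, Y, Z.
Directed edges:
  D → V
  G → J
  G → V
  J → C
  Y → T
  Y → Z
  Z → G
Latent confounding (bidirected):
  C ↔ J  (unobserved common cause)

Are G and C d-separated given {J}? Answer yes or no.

No — G and C are d-connected given {J}.

Bayes-Ball from G | {J} reaches {C,T,V,Y,Z}.
C ∈ reach(G|{J}) ⇒ G ⊥̸ C | {J}.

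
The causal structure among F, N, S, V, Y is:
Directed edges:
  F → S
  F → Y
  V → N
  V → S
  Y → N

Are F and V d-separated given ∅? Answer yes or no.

Yes — F ⊥ V | ∅.

Bayes-Ball from F | ∅ reaches {N,S,Y}.
V ∉ reach(F|∅) ⇒ F ⊥ V | ∅.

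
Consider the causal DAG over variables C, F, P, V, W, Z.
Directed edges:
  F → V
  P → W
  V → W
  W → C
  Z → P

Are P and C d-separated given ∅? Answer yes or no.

No — P and C are d-connected given ∅.

Bayes-Ball from P | ∅ reaches {C,W,Z}.
C ∈ reach(P|∅) ⇒ P ⊥̸ C | ∅.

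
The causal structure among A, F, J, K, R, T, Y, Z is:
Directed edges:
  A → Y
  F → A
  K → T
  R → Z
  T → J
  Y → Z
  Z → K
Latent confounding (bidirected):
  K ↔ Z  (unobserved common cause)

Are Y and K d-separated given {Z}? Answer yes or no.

Bayes-Ball from Y | {Z} reaches {A,F,J,K,R,T}.
K ∈ reach(Y|{Z}) ⇒ Y ⊥̸ K | {Z}.

No — Y and K are d-connected given {Z}.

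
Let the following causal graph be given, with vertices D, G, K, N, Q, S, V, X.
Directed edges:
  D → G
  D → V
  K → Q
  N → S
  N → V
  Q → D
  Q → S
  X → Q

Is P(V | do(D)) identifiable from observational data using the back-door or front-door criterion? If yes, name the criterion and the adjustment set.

desc(D)\{D}={G,V}; candidates ⊆ {K,N,Q,S,X}.
∅: D⊥V given ∅ in G with D→· removed — back-door holds.
P(V|do(D)) = P(V|D) — no adjustment needed.

P(V|do(D)): backdoor, adjust for ∅.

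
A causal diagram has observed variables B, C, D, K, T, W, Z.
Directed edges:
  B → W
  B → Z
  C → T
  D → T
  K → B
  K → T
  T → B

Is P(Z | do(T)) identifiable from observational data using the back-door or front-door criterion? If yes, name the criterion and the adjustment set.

desc(T)\{T}={B,W,Z}; candidates ⊆ {C,D,K}.
size 0: {}; under {} T still reaches {B,C,D,K,W,Z} ∋ Z.
{K}: T⊥Z given {K} in G with T→· removed — back-door holds.
P(Z|do(T)) = Σ_{K} P(Z|T,K)·P(K).

P(Z|do(T)): backdoor, adjust for {K}.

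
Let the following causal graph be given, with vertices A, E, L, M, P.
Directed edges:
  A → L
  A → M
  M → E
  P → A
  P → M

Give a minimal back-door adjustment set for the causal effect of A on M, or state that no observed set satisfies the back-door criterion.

desc(A)\{A}={E,L,M}; candidates ⊆ {P}.
size 0: {}; under {} A still reaches {E,M,P} ∋ M.
{P}: A⊥M given {P} in G with A→· removed — back-door holds.

A→M: minimal back-door set {P}.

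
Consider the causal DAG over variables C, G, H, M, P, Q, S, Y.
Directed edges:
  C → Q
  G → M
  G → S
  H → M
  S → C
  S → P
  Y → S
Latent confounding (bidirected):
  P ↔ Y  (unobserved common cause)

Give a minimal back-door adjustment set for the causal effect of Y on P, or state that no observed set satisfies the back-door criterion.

desc(Y)\{Y}={C,P,Q,S}; candidates ⊆ {G,H,M}.
Y↔P: latent back-door arc(s) into Y.
size 0: {}; under {} Y still reaches {P} ∋ P.
size 1: {G}, {H}, {M}; under {G} Y still reaches {P} ∋ P.
size 2: {G,H}, {G,M}, {H,M}; under {G,H} Y still reaches {P} ∋ P.
Y↔P cannot be blocked by any observed set — no back-door set.

Y→P: no observed back-door set.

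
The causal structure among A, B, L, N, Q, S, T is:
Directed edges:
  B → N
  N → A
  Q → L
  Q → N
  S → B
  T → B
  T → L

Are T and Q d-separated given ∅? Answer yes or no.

Bayes-Ball from T | ∅ reaches {A,B,L,N}.
Q ∉ reach(T|∅) ⇒ T ⊥ Q | ∅.

Yes — T ⊥ Q | ∅.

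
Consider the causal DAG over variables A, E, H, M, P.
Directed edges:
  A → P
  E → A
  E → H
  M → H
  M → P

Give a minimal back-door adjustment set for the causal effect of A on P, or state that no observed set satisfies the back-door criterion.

desc(A)\{A}={P}; candidates ⊆ {E,H,M}.
∅: A⊥P given ∅ in G with A→· removed — back-door holds.

A→P: minimal back-door set ∅.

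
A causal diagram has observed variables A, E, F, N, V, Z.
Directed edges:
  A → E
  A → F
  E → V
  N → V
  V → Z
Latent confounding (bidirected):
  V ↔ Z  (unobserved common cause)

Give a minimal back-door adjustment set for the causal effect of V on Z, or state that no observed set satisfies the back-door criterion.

V→Z: no observed back-door set.

desc(V)\{V}={Z}; candidates ⊆ {A,E,F,N}.
V↔Z: latent back-door arc(s) into V.
size 0: {}; under {} V still reaches {A,E,F,N,Z} ∋ Z.
size 1: {A}, {E}, {F} …(+1); under {A} V still reaches {E,N,Z} ∋ Z.
size 2: {A,E}, {A,F}, {A,N} …(+3); under {A,E} V still reaches {N,Z} ∋ Z.
V↔Z cannot be blocked by any observed set — no back-door set.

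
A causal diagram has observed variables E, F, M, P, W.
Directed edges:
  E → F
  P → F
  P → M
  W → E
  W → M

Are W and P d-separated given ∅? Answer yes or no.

Bayes-Ball from W | ∅ reaches {E,F,M}.
P ∉ reach(W|∅) ⇒ W ⊥ P | ∅.

Yes — W ⊥ P | ∅.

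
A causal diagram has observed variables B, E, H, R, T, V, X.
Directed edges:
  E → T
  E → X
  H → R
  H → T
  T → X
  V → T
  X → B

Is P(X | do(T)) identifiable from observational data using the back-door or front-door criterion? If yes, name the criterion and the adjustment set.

desc(T)\{T}={B,X}; candidates ⊆ {E,H,R,V}.
size 0: {}; under {} T still reaches {B,E,H,R,V,X} ∋ X.
{E}: T⊥X given {E} in G with T→· removed — back-door holds.
P(X|do(T)) = Σ_{E} P(X|T,E)·P(E).

P(X|do(T)): backdoor, adjust for {E}.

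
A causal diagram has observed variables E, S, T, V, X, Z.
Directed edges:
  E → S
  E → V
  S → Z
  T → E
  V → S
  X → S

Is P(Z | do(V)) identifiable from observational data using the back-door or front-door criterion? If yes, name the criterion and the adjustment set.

P(Z|do(V)): backdoor, adjust for {E}.

desc(V)\{V}={S,Z}; candidates ⊆ {E,T,X}.
size 0: {}; under {} V still reaches {E,S,T,Z} ∋ Z.
{E}: V⊥Z given {E} in G with V→· removed — back-door holds.
P(Z|do(V)) = Σ_{E} P(Z|V,E)·P(E).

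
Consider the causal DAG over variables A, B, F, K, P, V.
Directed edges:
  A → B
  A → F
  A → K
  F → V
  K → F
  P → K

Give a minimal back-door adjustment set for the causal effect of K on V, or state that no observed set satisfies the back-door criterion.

K→V: minimal back-door set {A}.

desc(K)\{K}={F,V}; candidates ⊆ {A,B,P}.
size 0: {}; under {} K still reaches {A,B,F,P,V} ∋ V.
{A}: K⊥V given {A} in G with K→· removed — back-door holds.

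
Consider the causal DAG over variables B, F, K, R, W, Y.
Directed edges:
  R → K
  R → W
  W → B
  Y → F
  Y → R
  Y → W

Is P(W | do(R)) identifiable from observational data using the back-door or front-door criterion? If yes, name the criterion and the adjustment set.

P(W|do(R)): backdoor, adjust for {Y}.

desc(R)\{R}={B,K,W}; candidates ⊆ {F,Y}.
size 0: {}; under {} R still reaches {B,F,W,Y} ∋ W.
{Y}: R⊥W given {Y} in G with R→· removed — back-door holds.
P(W|do(R)) = Σ_{Y} P(W|R,Y)·P(Y).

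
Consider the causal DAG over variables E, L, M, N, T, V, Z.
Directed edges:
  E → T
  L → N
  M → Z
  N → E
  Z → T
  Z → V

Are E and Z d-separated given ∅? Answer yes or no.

Yes — E ⊥ Z | ∅.

Bayes-Ball from E | ∅ reaches {L,N,T}.
Z ∉ reach(E|∅) ⇒ E ⊥ Z | ∅.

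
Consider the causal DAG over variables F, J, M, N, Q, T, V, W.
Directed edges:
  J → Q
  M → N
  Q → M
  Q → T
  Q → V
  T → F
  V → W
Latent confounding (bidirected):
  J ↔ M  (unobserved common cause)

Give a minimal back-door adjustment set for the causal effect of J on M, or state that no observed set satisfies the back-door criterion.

J→M: no observed back-door set.

desc(J)\{J}={F,M,N,Q,T,V,W}; candidates ⊆ {—}.
J↔M: latent back-door arc(s) into J.
size 0: {}; under {} J still reaches {M,N} ∋ M.
J↔M cannot be blocked by any observed set — no back-door set.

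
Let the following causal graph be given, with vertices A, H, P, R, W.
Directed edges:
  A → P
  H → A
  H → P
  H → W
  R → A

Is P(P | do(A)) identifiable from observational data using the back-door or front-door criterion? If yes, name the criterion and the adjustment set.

P(P|do(A)): backdoor, adjust for {H}.

desc(A)\{A}={P}; candidates ⊆ {H,R,W}.
size 0: {}; under {} A still reaches {H,P,R,W} ∋ P.
{H}: A⊥P given {H} in G with A→· removed — back-door holds.
P(P|do(A)) = Σ_{H} P(P|A,H)·P(H).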